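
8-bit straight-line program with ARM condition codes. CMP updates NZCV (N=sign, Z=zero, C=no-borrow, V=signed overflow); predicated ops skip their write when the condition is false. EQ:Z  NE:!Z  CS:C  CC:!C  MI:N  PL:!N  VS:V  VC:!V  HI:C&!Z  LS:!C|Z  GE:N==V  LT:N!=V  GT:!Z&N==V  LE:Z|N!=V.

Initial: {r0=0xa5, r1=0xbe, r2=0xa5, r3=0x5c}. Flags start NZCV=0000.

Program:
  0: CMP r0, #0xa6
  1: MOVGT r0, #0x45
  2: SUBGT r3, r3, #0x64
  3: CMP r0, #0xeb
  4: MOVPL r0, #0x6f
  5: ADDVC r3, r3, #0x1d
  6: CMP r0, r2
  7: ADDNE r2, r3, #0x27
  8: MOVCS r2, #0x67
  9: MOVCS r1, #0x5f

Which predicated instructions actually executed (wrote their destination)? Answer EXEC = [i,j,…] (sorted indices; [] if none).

EXEC = [5,8,9]

0: ✓ CMP  NZCV=1000
1: · MOVGT
2: · SUBGT
3: ✓ CMP  NZCV=1000
4: · MOVPL
5: ✓ ADDVC  r3←0x79
6: ✓ CMP  NZCV=0110
7: · ADDNE
8: ✓ MOVCS  r2←0x67
9: ✓ MOVCS  r1←0x5f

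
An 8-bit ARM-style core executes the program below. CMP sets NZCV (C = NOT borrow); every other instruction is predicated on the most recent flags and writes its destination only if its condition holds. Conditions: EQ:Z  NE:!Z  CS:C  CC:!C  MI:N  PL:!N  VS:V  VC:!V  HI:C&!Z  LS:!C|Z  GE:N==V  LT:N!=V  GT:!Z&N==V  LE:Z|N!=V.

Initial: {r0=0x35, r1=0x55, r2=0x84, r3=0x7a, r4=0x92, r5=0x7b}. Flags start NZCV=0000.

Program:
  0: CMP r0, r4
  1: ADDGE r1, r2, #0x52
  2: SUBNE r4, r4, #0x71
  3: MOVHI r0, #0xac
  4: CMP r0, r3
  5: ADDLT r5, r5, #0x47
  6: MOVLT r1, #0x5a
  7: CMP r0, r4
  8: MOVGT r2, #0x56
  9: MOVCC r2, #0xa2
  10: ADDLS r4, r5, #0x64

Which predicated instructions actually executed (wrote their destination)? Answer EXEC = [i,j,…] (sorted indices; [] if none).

[0] flags=1001 → (cmp)
[1] flags=1001 GE?T → r1=0xd6
[2] flags=1001 NE?T → r4=0x21
[3] flags=1001 HI?F → skip
[4] flags=1000 → (cmp)
[5] flags=1000 LT?T → r5=0xc2
[6] flags=1000 LT?T → r1=0x5a
[7] flags=0010 → (cmp)
[8] flags=0010 GT?T → r2=0x56
[9] flags=0010 CC?F → skip
[10] flags=0010 LS?F → skip

EXEC = [1,2,5,6,8]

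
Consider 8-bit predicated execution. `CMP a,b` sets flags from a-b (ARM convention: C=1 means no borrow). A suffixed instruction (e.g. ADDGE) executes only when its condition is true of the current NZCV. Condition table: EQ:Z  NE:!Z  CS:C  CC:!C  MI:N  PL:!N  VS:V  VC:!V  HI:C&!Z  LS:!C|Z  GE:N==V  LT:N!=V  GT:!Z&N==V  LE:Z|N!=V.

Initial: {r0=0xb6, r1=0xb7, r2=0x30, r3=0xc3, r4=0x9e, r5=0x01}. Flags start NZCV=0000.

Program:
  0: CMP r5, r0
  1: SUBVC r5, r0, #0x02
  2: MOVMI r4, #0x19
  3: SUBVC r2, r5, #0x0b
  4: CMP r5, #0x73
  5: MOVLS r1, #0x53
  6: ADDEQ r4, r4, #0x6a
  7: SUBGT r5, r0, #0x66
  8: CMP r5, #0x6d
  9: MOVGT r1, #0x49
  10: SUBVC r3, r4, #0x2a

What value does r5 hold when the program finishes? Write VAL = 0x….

VAL = 0xb4

[0] flags=0000 → (cmp)
[1] flags=0000 VC?T → r5=0xb4
[2] flags=0000 MI?F → skip
[3] flags=0000 VC?T → r2=0xa9
[4] flags=0011 → (cmp)
[5] flags=0011 LS?F → skip
[6] flags=0011 EQ?F → skip
[7] flags=0011 GT?F → skip
[8] flags=0011 → (cmp)
[9] flags=0011 GT?F → skip
[10] flags=0011 VC?F → skip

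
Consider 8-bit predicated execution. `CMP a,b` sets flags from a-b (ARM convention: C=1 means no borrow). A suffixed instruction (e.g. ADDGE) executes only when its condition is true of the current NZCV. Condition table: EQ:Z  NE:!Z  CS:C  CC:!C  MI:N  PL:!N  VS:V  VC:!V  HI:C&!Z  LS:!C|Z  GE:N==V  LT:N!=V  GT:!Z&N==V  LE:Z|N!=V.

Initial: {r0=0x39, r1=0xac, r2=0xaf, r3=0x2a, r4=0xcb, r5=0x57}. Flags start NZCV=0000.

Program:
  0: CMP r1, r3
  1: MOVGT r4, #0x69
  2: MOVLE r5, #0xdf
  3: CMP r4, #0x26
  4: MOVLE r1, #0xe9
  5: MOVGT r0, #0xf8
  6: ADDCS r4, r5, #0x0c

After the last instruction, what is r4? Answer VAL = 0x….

[0] flags=1010 → (cmp)
[1] flags=1010 GT?F → skip
[2] flags=1010 LE?T → r5=0xdf
[3] flags=1010 → (cmp)
[4] flags=1010 LE?T → r1=0xe9
[5] flags=1010 GT?F → skip
[6] flags=1010 CS?T → r4=0xeb

VAL = 0xeb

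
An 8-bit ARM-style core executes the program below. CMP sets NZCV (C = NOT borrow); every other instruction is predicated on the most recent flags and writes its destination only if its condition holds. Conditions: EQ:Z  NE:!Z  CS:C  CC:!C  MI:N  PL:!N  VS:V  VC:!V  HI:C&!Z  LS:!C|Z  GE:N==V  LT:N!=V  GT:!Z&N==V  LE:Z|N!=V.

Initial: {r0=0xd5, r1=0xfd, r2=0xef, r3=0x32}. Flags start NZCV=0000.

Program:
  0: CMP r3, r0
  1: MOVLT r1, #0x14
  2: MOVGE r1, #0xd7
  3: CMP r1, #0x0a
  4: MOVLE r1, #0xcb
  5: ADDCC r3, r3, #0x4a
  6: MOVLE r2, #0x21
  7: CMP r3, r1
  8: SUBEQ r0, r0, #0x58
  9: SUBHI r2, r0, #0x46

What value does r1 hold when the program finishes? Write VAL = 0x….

[0] flags=0000 → (cmp)
[1] flags=0000 LT?F → skip
[2] flags=0000 GE?T → r1=0xd7
[3] flags=1010 → (cmp)
[4] flags=1010 LE?T → r1=0xcb
[5] flags=1010 CC?F → skip
[6] flags=1010 LE?T → r2=0x21
[7] flags=0000 → (cmp)
[8] flags=0000 EQ?F → skip
[9] flags=0000 HI?F → skip

VAL = 0xcb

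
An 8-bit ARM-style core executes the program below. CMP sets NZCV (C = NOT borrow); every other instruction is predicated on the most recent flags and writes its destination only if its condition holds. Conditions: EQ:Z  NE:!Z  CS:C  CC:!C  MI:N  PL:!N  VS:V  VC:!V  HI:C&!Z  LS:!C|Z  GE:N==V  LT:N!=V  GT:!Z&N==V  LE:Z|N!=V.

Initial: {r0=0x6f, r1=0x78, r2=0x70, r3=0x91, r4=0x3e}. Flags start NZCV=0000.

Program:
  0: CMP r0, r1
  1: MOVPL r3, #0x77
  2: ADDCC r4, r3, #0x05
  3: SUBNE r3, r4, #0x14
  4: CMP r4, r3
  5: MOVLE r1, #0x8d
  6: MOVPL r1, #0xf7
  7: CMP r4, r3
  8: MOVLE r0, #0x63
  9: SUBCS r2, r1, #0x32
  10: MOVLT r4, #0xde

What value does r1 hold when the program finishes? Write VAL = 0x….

[0] flags=1000 → (cmp)
[1] flags=1000 PL?F → skip
[2] flags=1000 CC?T → r4=0x96
[3] flags=1000 NE?T → r3=0x82
[4] flags=0010 → (cmp)
[5] flags=0010 LE?F → skip
[6] flags=0010 PL?T → r1=0xf7
[7] flags=0010 → (cmp)
[8] flags=0010 LE?F → skip
[9] flags=0010 CS?T → r2=0xc5
[10] flags=0010 LT?F → skip

VAL = 0xf7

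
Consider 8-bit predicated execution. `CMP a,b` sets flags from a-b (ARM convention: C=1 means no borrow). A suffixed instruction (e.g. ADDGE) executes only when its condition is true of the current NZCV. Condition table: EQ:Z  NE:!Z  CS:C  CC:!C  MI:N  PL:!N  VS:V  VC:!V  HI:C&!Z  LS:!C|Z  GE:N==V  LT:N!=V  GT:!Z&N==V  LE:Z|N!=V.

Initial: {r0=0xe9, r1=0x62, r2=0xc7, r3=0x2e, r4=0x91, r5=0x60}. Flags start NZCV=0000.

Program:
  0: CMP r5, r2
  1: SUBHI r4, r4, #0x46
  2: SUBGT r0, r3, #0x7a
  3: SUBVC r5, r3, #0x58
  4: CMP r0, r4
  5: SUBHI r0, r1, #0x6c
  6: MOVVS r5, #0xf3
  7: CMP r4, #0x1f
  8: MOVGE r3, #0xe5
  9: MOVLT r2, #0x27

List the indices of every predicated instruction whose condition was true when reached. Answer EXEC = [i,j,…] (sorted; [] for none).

0: ✓ CMP  NZCV=1001
1: · SUBHI
2: ✓ SUBGT  r0←0xb4
3: · SUBVC
4: ✓ CMP  NZCV=0010
5: ✓ SUBHI  r0←0xf6
6: · MOVVS
7: ✓ CMP  NZCV=0011
8: · MOVGE
9: ✓ MOVLT  r2←0x27

EXEC = [2,5,9]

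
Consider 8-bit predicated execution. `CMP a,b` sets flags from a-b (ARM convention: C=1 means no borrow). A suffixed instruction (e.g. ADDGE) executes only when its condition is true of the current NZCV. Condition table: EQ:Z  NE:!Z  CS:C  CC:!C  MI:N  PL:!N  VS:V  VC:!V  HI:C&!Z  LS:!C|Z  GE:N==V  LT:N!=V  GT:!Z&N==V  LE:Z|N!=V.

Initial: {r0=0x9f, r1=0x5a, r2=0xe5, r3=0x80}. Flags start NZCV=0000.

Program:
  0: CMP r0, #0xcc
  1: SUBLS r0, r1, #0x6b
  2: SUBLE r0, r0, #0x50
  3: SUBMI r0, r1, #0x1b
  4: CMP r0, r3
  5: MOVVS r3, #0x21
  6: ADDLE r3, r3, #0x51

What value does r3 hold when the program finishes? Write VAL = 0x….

VAL = 0x21

0: ✓ CMP  NZCV=1000
1: ✓ SUBLS  r0←0xef
2: ✓ SUBLE  r0←0x9f
3: ✓ SUBMI  r0←0x3f
4: ✓ CMP  NZCV=1001
5: ✓ MOVVS  r3←0x21
6: · ADDLE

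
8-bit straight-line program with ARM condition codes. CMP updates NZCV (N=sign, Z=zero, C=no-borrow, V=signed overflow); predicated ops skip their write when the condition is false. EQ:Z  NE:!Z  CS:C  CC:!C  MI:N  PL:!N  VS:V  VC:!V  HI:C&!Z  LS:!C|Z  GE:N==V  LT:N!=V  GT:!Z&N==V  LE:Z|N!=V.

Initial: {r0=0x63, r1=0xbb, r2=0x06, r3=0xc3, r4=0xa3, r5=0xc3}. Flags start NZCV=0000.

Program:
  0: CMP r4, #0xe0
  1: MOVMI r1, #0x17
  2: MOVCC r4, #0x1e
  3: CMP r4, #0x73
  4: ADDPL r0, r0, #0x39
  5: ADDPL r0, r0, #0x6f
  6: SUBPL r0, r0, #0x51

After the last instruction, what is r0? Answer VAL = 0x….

VAL = 0x63

[0] flags=1000 → (cmp)
[1] flags=1000 MI?T → r1=0x17
[2] flags=1000 CC?T → r4=0x1e
[3] flags=1000 → (cmp)
[4] flags=1000 PL?F → skip
[5] flags=1000 PL?F → skip
[6] flags=1000 PL?F → skip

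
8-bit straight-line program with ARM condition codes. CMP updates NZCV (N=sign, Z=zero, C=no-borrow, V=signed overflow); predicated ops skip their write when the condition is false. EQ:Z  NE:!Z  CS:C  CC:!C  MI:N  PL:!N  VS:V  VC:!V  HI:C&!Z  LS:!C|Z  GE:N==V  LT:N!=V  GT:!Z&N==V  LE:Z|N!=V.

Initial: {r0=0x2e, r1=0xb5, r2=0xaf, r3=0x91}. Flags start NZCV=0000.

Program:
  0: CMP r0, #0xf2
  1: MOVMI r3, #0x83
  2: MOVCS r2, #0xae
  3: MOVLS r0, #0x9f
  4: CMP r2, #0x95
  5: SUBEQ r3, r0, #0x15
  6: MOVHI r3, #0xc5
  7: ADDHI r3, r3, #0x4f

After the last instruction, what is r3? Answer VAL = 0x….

VAL = 0x14

[0] flags=0000 → (cmp)
[1] flags=0000 MI?F → skip
[2] flags=0000 CS?F → skip
[3] flags=0000 LS?T → r0=0x9f
[4] flags=0010 → (cmp)
[5] flags=0010 EQ?F → skip
[6] flags=0010 HI?T → r3=0xc5
[7] flags=0010 HI?T → r3=0x14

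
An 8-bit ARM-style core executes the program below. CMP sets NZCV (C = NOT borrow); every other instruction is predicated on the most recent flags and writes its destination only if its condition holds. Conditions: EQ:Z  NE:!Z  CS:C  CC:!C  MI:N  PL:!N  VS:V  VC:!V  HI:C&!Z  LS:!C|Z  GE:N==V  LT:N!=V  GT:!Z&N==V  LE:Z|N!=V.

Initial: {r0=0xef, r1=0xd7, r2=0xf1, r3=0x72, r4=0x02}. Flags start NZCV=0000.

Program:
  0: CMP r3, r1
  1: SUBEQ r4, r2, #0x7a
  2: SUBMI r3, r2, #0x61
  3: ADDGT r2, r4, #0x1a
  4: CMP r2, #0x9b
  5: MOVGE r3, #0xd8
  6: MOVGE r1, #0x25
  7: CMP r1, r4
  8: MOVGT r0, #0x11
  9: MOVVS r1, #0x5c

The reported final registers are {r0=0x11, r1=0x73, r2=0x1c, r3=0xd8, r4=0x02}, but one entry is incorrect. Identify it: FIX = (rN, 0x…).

FIX = (r1, 0x25)

0: ✓ CMP  NZCV=1001
1: · SUBEQ
2: ✓ SUBMI  r3←0x90
3: ✓ ADDGT  r2←0x1c
4: ✓ CMP  NZCV=1001
5: ✓ MOVGE  r3←0xd8
6: ✓ MOVGE  r1←0x25
7: ✓ CMP  NZCV=0010
8: ✓ MOVGT  r0←0x11
9: · MOVVS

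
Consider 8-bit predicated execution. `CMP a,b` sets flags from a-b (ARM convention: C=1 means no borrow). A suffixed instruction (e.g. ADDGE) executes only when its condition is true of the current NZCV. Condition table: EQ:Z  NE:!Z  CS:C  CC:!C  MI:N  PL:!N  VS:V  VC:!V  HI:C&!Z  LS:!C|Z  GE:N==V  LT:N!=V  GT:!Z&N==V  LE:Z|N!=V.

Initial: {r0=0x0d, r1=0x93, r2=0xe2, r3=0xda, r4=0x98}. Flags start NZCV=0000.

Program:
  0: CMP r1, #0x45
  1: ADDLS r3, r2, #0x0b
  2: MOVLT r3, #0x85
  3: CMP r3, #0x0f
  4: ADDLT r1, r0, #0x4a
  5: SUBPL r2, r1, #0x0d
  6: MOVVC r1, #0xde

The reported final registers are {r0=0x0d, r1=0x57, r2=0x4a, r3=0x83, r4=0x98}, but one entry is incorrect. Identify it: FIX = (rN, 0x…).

0: ✓ CMP  NZCV=0011
1: · ADDLS
2: ✓ MOVLT  r3←0x85
3: ✓ CMP  NZCV=0011
4: ✓ ADDLT  r1←0x57
5: ✓ SUBPL  r2←0x4a
6: · MOVVC

FIX = (r3, 0x85)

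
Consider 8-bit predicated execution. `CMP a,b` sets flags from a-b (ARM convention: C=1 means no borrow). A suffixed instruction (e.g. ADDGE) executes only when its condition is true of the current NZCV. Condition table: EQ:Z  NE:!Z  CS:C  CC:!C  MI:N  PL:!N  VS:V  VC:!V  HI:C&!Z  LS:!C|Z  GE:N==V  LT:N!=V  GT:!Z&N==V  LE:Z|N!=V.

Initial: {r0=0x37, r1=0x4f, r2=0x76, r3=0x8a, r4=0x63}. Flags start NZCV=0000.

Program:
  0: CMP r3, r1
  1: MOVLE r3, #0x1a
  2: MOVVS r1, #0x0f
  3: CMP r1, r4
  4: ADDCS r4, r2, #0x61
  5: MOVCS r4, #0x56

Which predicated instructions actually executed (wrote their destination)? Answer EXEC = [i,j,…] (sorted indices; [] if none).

[0] flags=0011 → (cmp)
[1] flags=0011 LE?T → r3=0x1a
[2] flags=0011 VS?T → r1=0x0f
[3] flags=1000 → (cmp)
[4] flags=1000 CS?F → skip
[5] flags=1000 CS?F → skip

EXEC = [1,2]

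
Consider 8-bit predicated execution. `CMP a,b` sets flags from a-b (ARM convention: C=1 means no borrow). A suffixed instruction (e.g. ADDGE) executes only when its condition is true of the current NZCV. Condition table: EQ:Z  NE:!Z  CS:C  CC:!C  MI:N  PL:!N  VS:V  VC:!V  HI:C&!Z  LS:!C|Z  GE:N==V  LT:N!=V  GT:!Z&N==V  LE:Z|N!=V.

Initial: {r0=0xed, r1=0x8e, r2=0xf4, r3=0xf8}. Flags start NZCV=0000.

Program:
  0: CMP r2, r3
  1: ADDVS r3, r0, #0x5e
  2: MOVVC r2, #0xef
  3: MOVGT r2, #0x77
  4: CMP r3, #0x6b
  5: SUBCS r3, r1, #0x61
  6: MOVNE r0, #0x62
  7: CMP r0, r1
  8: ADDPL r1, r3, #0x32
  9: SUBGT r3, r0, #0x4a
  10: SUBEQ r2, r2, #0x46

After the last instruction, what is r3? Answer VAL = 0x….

[0] flags=1000 → (cmp)
[1] flags=1000 VS?F → skip
[2] flags=1000 VC?T → r2=0xef
[3] flags=1000 GT?F → skip
[4] flags=1010 → (cmp)
[5] flags=1010 CS?T → r3=0x2d
[6] flags=1010 NE?T → r0=0x62
[7] flags=1001 → (cmp)
[8] flags=1001 PL?F → skip
[9] flags=1001 GT?T → r3=0x18
[10] flags=1001 EQ?F → skip

VAL = 0x18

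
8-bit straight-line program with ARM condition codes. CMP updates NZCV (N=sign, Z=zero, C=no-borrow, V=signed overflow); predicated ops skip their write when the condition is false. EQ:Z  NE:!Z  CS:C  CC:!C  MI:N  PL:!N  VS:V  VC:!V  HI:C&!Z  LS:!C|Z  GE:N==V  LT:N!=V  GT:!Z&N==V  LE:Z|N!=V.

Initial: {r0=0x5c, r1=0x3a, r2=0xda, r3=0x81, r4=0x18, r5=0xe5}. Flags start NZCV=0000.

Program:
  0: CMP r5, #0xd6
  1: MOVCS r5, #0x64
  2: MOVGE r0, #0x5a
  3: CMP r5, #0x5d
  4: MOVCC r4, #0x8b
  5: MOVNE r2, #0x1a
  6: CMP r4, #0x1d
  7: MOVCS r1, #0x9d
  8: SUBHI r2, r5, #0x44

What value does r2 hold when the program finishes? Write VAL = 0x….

VAL = 0x1a

0: ✓ CMP  NZCV=0010
1: ✓ MOVCS  r5←0x64
2: ✓ MOVGE  r0←0x5a
3: ✓ CMP  NZCV=0010
4: · MOVCC
5: ✓ MOVNE  r2←0x1a
6: ✓ CMP  NZCV=1000
7: · MOVCS
8: · SUBHI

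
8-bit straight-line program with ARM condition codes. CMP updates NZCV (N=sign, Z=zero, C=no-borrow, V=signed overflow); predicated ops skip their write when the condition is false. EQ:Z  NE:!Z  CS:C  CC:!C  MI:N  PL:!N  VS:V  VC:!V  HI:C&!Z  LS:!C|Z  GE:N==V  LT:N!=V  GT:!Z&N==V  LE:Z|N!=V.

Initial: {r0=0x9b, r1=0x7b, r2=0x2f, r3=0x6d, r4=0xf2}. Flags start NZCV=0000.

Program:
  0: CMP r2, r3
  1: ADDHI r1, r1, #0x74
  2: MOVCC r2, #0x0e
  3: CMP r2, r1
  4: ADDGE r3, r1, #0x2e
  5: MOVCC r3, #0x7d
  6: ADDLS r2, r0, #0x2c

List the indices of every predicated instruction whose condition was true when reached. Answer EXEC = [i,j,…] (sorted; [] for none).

0: ✓ CMP  NZCV=1000
1: · ADDHI
2: ✓ MOVCC  r2←0x0e
3: ✓ CMP  NZCV=1000
4: · ADDGE
5: ✓ MOVCC  r3←0x7d
6: ✓ ADDLS  r2←0xc7

EXEC = [2,5,6]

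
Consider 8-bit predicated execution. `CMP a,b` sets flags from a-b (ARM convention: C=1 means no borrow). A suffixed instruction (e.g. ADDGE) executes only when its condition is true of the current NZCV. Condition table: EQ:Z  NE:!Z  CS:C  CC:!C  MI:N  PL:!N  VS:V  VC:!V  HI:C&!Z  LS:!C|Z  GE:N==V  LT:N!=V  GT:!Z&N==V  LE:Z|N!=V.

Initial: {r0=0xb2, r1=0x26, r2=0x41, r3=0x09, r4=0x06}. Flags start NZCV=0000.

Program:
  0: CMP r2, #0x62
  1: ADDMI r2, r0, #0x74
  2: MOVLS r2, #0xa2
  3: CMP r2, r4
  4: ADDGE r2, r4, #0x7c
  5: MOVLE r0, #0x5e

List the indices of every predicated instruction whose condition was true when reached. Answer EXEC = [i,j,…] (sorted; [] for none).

[0] flags=1000 → (cmp)
[1] flags=1000 MI?T → r2=0x26
[2] flags=1000 LS?T → r2=0xa2
[3] flags=1010 → (cmp)
[4] flags=1010 GE?F → skip
[5] flags=1010 LE?T → r0=0x5e

EXEC = [1,2,5]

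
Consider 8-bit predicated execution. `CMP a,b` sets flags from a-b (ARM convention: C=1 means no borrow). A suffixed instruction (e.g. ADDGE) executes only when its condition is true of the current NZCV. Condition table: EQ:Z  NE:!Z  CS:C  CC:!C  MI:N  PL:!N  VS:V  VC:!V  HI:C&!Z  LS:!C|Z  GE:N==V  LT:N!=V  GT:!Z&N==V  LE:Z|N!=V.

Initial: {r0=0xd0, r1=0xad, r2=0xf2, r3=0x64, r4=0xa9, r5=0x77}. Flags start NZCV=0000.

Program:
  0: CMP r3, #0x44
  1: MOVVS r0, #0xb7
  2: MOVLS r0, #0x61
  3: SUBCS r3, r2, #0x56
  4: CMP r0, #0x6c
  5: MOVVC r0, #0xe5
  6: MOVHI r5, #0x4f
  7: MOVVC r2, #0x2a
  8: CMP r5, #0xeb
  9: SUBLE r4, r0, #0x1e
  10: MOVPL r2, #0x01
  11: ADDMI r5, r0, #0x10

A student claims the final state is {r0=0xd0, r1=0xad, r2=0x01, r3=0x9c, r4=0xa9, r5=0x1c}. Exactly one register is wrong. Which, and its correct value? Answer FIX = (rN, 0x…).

0: ✓ CMP  NZCV=0010
1: · MOVVS
2: · MOVLS
3: ✓ SUBCS  r3←0x9c
4: ✓ CMP  NZCV=0011
5: · MOVVC
6: ✓ MOVHI  r5←0x4f
7: · MOVVC
8: ✓ CMP  NZCV=0000
9: · SUBLE
10: ✓ MOVPL  r2←0x01
11: · ADDMI

FIX = (r5, 0x4f)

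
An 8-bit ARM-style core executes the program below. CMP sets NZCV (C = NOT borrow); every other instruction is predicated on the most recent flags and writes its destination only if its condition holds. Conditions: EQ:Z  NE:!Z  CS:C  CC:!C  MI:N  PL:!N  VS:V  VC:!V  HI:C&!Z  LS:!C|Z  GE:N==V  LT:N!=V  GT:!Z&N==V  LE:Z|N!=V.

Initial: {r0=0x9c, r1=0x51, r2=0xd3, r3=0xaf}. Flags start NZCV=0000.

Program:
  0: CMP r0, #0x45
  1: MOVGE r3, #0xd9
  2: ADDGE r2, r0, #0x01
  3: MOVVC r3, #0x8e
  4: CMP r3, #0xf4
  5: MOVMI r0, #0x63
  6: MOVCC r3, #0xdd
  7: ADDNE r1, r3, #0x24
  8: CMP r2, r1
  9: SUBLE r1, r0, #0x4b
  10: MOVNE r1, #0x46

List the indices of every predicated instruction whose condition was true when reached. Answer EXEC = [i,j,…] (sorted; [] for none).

0: ✓ CMP  NZCV=0011
1: · MOVGE
2: · ADDGE
3: · MOVVC
4: ✓ CMP  NZCV=1000
5: ✓ MOVMI  r0←0x63
6: ✓ MOVCC  r3←0xdd
7: ✓ ADDNE  r1←0x01
8: ✓ CMP  NZCV=1010
9: ✓ SUBLE  r1←0x18
10: ✓ MOVNE  r1←0x46

EXEC = [5,6,7,9,10]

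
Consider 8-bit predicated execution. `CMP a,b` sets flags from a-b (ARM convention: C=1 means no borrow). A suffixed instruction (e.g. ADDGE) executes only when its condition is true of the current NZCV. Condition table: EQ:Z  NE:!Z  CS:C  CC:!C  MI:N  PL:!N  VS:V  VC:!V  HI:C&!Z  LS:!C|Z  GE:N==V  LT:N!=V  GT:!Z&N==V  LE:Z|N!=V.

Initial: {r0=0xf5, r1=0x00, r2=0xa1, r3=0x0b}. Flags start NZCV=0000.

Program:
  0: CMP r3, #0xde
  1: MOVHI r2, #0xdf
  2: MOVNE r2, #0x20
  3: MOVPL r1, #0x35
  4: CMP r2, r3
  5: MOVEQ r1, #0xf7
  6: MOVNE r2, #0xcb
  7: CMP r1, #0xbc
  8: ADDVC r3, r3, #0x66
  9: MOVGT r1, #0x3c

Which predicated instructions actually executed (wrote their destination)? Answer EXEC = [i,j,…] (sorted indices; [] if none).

EXEC = [2,3,6,8,9]

[0] flags=0000 → (cmp)
[1] flags=0000 HI?F → skip
[2] flags=0000 NE?T → r2=0x20
[3] flags=0000 PL?T → r1=0x35
[4] flags=0010 → (cmp)
[5] flags=0010 EQ?F → skip
[6] flags=0010 NE?T → r2=0xcb
[7] flags=0000 → (cmp)
[8] flags=0000 VC?T → r3=0x71
[9] flags=0000 GT?T → r1=0x3c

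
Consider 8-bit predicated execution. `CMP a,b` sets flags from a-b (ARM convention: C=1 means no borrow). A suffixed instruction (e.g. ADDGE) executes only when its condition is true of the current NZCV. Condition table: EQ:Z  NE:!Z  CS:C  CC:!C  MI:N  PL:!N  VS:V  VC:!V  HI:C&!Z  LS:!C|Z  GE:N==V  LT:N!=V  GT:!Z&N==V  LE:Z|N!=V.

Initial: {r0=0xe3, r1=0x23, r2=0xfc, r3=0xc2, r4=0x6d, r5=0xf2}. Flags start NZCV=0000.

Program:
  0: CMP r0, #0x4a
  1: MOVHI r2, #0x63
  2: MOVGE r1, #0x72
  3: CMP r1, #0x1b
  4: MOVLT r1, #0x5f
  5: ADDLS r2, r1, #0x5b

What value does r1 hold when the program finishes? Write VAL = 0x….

VAL = 0x23

0: ✓ CMP  NZCV=1010
1: ✓ MOVHI  r2←0x63
2: · MOVGE
3: ✓ CMP  NZCV=0010
4: · MOVLT
5: · ADDLS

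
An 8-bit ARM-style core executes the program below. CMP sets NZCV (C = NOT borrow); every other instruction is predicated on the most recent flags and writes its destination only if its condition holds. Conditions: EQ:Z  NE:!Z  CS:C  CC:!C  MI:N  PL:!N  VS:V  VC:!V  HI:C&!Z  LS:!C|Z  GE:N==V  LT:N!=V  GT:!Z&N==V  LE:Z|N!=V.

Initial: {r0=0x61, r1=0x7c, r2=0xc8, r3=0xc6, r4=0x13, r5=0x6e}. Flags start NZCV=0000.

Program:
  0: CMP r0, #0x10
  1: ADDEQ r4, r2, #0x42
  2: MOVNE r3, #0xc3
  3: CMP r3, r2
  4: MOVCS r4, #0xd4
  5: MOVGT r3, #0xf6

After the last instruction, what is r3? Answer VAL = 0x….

0: ✓ CMP  NZCV=0010
1: · ADDEQ
2: ✓ MOVNE  r3←0xc3
3: ✓ CMP  NZCV=1000
4: · MOVCS
5: · MOVGT

VAL = 0xc3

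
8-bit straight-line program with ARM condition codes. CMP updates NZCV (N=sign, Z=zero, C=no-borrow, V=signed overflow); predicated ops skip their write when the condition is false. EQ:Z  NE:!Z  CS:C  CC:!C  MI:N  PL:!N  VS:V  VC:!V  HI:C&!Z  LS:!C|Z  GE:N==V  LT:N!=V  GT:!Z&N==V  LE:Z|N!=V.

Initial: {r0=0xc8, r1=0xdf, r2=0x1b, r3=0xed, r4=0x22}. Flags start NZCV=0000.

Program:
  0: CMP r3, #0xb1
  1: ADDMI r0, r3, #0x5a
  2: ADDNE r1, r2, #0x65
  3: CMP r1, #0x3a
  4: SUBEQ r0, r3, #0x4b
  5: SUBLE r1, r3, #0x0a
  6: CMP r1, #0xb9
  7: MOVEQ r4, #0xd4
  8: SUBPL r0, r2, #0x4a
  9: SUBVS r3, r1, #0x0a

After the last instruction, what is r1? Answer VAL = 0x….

VAL = 0xe3

[0] flags=0010 → (cmp)
[1] flags=0010 MI?F → skip
[2] flags=0010 NE?T → r1=0x80
[3] flags=0011 → (cmp)
[4] flags=0011 EQ?F → skip
[5] flags=0011 LE?T → r1=0xe3
[6] flags=0010 → (cmp)
[7] flags=0010 EQ?F → skip
[8] flags=0010 PL?T → r0=0xd1
[9] flags=0010 VS?F → skip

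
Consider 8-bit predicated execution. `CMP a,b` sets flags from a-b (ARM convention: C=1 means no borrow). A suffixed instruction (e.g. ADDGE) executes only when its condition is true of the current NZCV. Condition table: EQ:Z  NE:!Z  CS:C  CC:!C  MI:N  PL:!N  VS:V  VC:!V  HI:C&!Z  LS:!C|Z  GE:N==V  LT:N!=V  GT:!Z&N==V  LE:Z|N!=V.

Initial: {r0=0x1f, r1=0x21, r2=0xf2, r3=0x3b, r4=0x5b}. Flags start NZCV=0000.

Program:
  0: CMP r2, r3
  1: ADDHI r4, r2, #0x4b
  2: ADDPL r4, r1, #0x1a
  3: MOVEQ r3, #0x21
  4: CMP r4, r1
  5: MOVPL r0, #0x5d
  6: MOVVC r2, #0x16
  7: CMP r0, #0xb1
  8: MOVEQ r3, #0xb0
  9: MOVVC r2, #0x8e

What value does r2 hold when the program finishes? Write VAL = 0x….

VAL = 0x16

0: ✓ CMP  NZCV=1010
1: ✓ ADDHI  r4←0x3d
2: · ADDPL
3: · MOVEQ
4: ✓ CMP  NZCV=0010
5: ✓ MOVPL  r0←0x5d
6: ✓ MOVVC  r2←0x16
7: ✓ CMP  NZCV=1001
8: · MOVEQ
9: · MOVVC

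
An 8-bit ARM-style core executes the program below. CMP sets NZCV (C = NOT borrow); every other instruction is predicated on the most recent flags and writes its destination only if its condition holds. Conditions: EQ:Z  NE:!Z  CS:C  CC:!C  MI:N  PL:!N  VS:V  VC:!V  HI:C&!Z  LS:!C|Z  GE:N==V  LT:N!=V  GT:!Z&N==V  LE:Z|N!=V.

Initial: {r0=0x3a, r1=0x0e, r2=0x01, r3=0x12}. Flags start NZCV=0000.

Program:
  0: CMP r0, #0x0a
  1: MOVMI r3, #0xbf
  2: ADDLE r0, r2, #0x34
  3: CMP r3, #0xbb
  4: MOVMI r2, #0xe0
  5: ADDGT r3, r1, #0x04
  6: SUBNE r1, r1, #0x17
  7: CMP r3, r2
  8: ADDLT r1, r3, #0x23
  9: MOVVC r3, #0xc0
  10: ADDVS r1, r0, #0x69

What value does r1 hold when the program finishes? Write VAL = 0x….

VAL = 0xf7

0: ✓ CMP  NZCV=0010
1: · MOVMI
2: · ADDLE
3: ✓ CMP  NZCV=0000
4: · MOVMI
5: ✓ ADDGT  r3←0x12
6: ✓ SUBNE  r1←0xf7
7: ✓ CMP  NZCV=0010
8: · ADDLT
9: ✓ MOVVC  r3←0xc0
10: · ADDVS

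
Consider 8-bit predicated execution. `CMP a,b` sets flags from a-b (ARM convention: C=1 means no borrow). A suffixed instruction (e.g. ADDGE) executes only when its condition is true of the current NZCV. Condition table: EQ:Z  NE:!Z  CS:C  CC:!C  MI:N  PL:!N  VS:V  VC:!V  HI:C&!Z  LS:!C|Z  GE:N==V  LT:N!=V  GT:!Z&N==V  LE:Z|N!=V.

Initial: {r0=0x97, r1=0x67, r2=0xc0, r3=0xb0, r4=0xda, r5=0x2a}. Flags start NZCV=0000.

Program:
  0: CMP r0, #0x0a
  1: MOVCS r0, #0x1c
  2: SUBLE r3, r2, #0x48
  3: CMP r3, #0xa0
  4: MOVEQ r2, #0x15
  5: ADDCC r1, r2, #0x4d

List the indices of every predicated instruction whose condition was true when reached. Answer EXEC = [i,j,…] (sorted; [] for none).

0: ✓ CMP  NZCV=1010
1: ✓ MOVCS  r0←0x1c
2: ✓ SUBLE  r3←0x78
3: ✓ CMP  NZCV=1001
4: · MOVEQ
5: ✓ ADDCC  r1←0x0d

EXEC = [1,2,5]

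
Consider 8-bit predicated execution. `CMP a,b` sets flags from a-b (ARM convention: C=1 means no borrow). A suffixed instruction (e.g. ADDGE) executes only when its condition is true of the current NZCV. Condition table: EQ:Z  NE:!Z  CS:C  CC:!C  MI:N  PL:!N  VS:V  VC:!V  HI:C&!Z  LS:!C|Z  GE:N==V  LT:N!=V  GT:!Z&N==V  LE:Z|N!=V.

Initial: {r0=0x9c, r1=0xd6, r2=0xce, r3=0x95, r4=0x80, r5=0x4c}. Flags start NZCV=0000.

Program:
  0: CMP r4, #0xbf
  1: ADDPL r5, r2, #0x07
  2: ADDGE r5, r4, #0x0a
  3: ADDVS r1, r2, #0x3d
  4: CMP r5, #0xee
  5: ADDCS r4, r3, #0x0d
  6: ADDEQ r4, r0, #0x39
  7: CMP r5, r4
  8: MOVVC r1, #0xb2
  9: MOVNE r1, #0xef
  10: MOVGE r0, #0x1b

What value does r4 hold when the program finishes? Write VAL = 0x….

VAL = 0x80

[0] flags=1000 → (cmp)
[1] flags=1000 PL?F → skip
[2] flags=1000 GE?F → skip
[3] flags=1000 VS?F → skip
[4] flags=0000 → (cmp)
[5] flags=0000 CS?F → skip
[6] flags=0000 EQ?F → skip
[7] flags=1001 → (cmp)
[8] flags=1001 VC?F → skip
[9] flags=1001 NE?T → r1=0xef
[10] flags=1001 GE?T → r0=0x1b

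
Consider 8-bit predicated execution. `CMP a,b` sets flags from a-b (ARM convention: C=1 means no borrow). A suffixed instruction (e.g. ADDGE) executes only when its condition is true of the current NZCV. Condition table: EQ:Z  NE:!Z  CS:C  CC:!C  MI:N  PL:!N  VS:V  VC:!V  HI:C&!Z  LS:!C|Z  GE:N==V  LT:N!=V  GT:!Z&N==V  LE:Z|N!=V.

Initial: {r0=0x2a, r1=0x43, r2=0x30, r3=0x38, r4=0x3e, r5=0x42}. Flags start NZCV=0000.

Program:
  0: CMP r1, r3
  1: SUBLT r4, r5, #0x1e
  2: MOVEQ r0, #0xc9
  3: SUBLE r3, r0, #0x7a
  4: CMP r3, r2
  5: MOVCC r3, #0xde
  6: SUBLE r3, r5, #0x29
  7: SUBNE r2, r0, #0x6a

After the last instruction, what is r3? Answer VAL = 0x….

VAL = 0x38

0: ✓ CMP  NZCV=0010
1: · SUBLT
2: · MOVEQ
3: · SUBLE
4: ✓ CMP  NZCV=0010
5: · MOVCC
6: · SUBLE
7: ✓ SUBNE  r2←0xc0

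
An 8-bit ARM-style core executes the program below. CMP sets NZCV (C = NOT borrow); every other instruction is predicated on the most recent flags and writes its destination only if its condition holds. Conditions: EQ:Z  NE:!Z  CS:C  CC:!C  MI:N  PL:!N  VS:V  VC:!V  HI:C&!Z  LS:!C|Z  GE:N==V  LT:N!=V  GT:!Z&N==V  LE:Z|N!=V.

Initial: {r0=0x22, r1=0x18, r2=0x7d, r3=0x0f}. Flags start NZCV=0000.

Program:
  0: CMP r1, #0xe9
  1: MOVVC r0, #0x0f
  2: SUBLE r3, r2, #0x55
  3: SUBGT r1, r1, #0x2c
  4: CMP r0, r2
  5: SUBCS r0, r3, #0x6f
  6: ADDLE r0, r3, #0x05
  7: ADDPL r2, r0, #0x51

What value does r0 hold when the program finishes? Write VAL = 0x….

[0] flags=0000 → (cmp)
[1] flags=0000 VC?T → r0=0x0f
[2] flags=0000 LE?F → skip
[3] flags=0000 GT?T → r1=0xec
[4] flags=1000 → (cmp)
[5] flags=1000 CS?F → skip
[6] flags=1000 LE?T → r0=0x14
[7] flags=1000 PL?F → skip

VAL = 0x14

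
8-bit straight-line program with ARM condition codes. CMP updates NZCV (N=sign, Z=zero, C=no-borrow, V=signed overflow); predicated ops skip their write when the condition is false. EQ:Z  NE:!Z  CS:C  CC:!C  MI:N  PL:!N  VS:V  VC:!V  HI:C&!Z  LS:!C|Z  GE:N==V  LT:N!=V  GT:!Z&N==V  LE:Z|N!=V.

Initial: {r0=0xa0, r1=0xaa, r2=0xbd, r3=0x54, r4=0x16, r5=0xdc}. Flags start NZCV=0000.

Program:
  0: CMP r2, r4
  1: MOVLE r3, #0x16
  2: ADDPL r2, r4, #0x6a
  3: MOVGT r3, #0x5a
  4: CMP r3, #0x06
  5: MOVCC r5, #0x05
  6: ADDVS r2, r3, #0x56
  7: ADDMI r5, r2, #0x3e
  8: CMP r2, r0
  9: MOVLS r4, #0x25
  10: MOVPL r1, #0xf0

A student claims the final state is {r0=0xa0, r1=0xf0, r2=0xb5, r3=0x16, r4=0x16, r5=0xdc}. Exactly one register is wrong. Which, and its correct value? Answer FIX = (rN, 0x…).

[0] flags=1010 → (cmp)
[1] flags=1010 LE?T → r3=0x16
[2] flags=1010 PL?F → skip
[3] flags=1010 GT?F → skip
[4] flags=0010 → (cmp)
[5] flags=0010 CC?F → skip
[6] flags=0010 VS?F → skip
[7] flags=0010 MI?F → skip
[8] flags=0010 → (cmp)
[9] flags=0010 LS?F → skip
[10] flags=0010 PL?T → r1=0xf0

FIX = (r2, 0xbd)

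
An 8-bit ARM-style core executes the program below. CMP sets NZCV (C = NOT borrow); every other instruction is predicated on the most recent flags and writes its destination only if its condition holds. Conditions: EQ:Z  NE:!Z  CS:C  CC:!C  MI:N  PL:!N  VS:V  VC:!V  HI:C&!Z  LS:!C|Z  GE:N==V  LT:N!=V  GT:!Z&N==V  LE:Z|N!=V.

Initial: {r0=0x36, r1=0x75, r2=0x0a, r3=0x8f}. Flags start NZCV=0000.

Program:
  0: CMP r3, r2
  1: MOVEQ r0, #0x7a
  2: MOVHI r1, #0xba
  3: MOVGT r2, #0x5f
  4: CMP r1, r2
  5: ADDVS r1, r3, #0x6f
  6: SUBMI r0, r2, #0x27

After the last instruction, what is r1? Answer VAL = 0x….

VAL = 0xba

0: ✓ CMP  NZCV=1010
1: · MOVEQ
2: ✓ MOVHI  r1←0xba
3: · MOVGT
4: ✓ CMP  NZCV=1010
5: · ADDVS
6: ✓ SUBMI  r0←0xe3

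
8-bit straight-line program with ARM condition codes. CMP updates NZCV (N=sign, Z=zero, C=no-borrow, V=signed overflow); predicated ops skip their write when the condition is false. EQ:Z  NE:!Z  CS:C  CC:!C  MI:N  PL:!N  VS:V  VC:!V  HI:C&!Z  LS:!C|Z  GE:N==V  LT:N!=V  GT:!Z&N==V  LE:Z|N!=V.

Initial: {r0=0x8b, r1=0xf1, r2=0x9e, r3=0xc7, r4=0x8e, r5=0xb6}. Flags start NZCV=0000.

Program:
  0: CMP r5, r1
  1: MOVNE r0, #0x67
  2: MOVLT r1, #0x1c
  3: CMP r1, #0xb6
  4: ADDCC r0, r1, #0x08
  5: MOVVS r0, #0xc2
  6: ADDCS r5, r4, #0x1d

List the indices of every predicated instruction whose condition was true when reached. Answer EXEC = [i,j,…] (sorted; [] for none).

0: ✓ CMP  NZCV=1000
1: ✓ MOVNE  r0←0x67
2: ✓ MOVLT  r1←0x1c
3: ✓ CMP  NZCV=0000
4: ✓ ADDCC  r0←0x24
5: · MOVVS
6: · ADDCS

EXEC = [1,2,4]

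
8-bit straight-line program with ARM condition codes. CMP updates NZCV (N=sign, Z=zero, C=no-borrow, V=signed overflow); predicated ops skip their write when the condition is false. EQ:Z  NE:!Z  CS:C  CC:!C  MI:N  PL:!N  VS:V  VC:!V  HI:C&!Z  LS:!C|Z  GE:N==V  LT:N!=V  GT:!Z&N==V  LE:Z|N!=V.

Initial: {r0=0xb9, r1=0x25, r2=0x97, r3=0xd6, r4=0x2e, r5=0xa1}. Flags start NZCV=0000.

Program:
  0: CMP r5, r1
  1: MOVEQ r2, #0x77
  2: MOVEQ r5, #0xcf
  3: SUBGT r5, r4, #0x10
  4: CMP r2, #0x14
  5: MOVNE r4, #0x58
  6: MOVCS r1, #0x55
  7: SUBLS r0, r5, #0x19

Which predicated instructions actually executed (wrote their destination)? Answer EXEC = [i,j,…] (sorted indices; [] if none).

EXEC = [5,6]

[0] flags=0011 → (cmp)
[1] flags=0011 EQ?F → skip
[2] flags=0011 EQ?F → skip
[3] flags=0011 GT?F → skip
[4] flags=1010 → (cmp)
[5] flags=1010 NE?T → r4=0x58
[6] flags=1010 CS?T → r1=0x55
[7] flags=1010 LS?F → skip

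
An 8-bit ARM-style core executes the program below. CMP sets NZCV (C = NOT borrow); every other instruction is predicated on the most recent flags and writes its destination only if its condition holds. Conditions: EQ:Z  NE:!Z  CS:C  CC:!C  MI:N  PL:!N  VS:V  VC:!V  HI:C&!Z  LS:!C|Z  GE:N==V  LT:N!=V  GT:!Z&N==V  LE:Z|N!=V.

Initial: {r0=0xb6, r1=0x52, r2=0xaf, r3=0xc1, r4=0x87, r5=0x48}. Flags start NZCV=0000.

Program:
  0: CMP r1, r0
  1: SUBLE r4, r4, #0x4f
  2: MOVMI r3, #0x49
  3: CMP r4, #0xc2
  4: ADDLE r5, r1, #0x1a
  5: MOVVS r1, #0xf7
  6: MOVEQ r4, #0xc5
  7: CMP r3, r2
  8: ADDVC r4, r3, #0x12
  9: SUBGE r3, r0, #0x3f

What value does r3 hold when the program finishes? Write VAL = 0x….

[0] flags=1001 → (cmp)
[1] flags=1001 LE?F → skip
[2] flags=1001 MI?T → r3=0x49
[3] flags=1000 → (cmp)
[4] flags=1000 LE?T → r5=0x6c
[5] flags=1000 VS?F → skip
[6] flags=1000 EQ?F → skip
[7] flags=1001 → (cmp)
[8] flags=1001 VC?F → skip
[9] flags=1001 GE?T → r3=0x77

VAL = 0x77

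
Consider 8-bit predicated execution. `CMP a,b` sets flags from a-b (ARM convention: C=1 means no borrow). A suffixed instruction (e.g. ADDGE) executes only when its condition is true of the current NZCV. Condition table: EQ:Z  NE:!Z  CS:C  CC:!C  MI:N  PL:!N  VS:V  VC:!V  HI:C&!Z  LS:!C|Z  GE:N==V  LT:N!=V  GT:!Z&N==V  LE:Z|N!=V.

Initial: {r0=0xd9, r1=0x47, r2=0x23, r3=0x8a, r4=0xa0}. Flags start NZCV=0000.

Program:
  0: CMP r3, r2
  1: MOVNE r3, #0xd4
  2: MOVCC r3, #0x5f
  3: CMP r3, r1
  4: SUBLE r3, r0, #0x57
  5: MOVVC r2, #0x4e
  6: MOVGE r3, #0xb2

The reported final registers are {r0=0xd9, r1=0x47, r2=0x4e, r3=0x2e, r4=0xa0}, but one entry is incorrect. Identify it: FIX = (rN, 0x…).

[0] flags=0011 → (cmp)
[1] flags=0011 NE?T → r3=0xd4
[2] flags=0011 CC?F → skip
[3] flags=1010 → (cmp)
[4] flags=1010 LE?T → r3=0x82
[5] flags=1010 VC?T → r2=0x4e
[6] flags=1010 GE?F → skip

FIX = (r3, 0x82)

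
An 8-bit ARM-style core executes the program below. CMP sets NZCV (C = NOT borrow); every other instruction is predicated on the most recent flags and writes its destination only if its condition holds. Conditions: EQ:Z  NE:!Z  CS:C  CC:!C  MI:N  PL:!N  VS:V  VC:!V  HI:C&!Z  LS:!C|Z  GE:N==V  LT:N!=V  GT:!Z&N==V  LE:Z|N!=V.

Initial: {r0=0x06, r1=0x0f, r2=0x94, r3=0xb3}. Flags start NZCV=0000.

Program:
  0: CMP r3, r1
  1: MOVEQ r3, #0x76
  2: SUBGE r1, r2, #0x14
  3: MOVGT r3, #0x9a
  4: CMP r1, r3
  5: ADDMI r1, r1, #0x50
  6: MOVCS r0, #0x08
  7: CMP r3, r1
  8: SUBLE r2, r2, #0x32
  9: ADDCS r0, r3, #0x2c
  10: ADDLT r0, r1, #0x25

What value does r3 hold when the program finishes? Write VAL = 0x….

VAL = 0xb3

0: ✓ CMP  NZCV=1010
1: · MOVEQ
2: · SUBGE
3: · MOVGT
4: ✓ CMP  NZCV=0000
5: · ADDMI
6: · MOVCS
7: ✓ CMP  NZCV=1010
8: ✓ SUBLE  r2←0x62
9: ✓ ADDCS  r0←0xdf
10: ✓ ADDLT  r0←0x34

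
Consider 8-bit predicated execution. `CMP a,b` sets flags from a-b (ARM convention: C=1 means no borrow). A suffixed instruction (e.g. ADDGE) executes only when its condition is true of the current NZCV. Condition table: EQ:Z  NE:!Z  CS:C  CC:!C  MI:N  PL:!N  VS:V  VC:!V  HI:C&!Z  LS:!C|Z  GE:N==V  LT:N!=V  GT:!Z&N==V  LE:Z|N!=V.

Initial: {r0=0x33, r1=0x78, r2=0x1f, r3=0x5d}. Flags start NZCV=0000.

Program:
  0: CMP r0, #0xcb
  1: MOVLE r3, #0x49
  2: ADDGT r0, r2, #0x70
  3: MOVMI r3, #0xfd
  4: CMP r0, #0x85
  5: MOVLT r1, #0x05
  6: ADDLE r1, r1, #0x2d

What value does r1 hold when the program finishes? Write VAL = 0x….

VAL = 0x78

[0] flags=0000 → (cmp)
[1] flags=0000 LE?F → skip
[2] flags=0000 GT?T → r0=0x8f
[3] flags=0000 MI?F → skip
[4] flags=0010 → (cmp)
[5] flags=0010 LT?F → skip
[6] flags=0010 LE?F → skip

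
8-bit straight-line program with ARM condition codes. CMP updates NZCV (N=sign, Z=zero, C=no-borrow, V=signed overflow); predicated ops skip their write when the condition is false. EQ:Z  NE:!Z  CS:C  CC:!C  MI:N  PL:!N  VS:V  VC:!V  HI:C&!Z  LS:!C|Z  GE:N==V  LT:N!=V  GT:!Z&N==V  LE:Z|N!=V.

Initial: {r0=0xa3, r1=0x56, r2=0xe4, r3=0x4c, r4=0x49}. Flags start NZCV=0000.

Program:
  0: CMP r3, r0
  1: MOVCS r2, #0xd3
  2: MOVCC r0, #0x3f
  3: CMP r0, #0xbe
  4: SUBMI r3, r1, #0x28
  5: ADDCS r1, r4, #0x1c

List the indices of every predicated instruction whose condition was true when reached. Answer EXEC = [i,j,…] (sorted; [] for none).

0: ✓ CMP  NZCV=1001
1: · MOVCS
2: ✓ MOVCC  r0←0x3f
3: ✓ CMP  NZCV=1001
4: ✓ SUBMI  r3←0x2e
5: · ADDCS

EXEC = [2,4]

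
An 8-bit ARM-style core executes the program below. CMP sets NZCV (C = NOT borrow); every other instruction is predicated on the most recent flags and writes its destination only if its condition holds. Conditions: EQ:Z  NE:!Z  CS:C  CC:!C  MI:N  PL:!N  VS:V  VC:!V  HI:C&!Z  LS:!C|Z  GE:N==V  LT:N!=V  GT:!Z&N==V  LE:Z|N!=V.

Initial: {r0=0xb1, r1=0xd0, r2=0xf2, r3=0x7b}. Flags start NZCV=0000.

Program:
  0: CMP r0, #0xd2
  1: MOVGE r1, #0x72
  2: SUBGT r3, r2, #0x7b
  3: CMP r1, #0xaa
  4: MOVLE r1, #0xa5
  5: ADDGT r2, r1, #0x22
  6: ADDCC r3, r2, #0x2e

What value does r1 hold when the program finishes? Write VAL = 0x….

[0] flags=1000 → (cmp)
[1] flags=1000 GE?F → skip
[2] flags=1000 GT?F → skip
[3] flags=0010 → (cmp)
[4] flags=0010 LE?F → skip
[5] flags=0010 GT?T → r2=0xf2
[6] flags=0010 CC?F → skip

VAL = 0xd0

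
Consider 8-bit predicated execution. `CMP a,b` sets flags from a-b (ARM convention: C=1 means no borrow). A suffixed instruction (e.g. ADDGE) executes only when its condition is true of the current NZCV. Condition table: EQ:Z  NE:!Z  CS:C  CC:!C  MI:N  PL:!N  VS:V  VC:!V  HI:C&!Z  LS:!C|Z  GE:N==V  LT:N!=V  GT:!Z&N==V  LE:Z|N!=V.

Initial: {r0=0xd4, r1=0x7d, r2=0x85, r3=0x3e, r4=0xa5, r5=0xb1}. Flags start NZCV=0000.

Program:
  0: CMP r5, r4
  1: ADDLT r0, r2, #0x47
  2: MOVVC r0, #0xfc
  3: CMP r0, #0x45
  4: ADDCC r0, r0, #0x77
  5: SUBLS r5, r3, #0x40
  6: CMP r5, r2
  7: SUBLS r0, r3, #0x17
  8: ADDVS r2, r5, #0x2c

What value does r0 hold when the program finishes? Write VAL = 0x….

VAL = 0xfc

[0] flags=0010 → (cmp)
[1] flags=0010 LT?F → skip
[2] flags=0010 VC?T → r0=0xfc
[3] flags=1010 → (cmp)
[4] flags=1010 CC?F → skip
[5] flags=1010 LS?F → skip
[6] flags=0010 → (cmp)
[7] flags=0010 LS?F → skip
[8] flags=0010 VS?F → skip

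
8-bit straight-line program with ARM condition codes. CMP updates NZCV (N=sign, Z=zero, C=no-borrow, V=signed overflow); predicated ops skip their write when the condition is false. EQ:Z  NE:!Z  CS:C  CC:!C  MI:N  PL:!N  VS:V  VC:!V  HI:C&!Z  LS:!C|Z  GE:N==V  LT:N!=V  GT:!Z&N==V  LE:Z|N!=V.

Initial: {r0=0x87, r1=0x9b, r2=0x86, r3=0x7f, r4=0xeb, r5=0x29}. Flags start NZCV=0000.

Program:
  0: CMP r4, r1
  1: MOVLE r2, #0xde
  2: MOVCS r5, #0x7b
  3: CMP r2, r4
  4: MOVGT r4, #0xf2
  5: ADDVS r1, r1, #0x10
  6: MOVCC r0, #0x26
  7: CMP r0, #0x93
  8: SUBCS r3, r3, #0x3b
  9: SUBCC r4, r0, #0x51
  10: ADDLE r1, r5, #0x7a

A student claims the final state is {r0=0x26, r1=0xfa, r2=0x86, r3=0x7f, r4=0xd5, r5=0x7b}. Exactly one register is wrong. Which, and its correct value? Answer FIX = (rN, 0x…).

FIX = (r1, 0x9b)

[0] flags=0010 → (cmp)
[1] flags=0010 LE?F → skip
[2] flags=0010 CS?T → r5=0x7b
[3] flags=1000 → (cmp)
[4] flags=1000 GT?F → skip
[5] flags=1000 VS?F → skip
[6] flags=1000 CC?T → r0=0x26
[7] flags=1001 → (cmp)
[8] flags=1001 CS?F → skip
[9] flags=1001 CC?T → r4=0xd5
[10] flags=1001 LE?F → skip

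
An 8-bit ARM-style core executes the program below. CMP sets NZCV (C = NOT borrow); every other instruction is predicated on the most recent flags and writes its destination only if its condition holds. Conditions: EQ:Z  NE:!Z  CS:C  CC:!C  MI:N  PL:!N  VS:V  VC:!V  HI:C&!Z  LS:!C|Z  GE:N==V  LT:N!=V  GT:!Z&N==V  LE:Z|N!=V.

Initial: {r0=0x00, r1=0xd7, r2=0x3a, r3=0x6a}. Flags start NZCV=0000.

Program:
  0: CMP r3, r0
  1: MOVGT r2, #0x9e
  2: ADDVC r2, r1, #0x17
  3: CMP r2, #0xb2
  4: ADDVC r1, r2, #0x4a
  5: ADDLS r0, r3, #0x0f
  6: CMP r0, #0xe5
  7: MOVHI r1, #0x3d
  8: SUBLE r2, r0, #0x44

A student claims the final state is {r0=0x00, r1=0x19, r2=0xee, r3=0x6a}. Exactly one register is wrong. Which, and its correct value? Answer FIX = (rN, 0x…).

FIX = (r1, 0x38)

[0] flags=0010 → (cmp)
[1] flags=0010 GT?T → r2=0x9e
[2] flags=0010 VC?T → r2=0xee
[3] flags=0010 → (cmp)
[4] flags=0010 VC?T → r1=0x38
[5] flags=0010 LS?F → skip
[6] flags=0000 → (cmp)
[7] flags=0000 HI?F → skip
[8] flags=0000 LE?F → skip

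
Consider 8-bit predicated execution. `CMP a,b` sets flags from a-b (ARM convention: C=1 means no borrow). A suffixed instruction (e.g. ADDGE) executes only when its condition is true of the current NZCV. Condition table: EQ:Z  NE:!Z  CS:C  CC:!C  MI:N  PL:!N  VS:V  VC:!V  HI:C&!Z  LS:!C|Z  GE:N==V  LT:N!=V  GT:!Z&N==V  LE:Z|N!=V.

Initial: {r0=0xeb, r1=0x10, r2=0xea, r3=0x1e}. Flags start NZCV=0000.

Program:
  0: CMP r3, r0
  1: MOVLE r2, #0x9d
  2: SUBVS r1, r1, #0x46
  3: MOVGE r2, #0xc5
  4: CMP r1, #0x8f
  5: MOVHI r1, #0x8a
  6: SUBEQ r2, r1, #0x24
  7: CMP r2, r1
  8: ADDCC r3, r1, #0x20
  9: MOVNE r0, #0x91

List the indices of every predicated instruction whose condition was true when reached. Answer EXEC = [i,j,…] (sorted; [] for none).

EXEC = [3,9]

0: ✓ CMP  NZCV=0000
1: · MOVLE
2: · SUBVS
3: ✓ MOVGE  r2←0xc5
4: ✓ CMP  NZCV=1001
5: · MOVHI
6: · SUBEQ
7: ✓ CMP  NZCV=1010
8: · ADDCC
9: ✓ MOVNE  r0←0x91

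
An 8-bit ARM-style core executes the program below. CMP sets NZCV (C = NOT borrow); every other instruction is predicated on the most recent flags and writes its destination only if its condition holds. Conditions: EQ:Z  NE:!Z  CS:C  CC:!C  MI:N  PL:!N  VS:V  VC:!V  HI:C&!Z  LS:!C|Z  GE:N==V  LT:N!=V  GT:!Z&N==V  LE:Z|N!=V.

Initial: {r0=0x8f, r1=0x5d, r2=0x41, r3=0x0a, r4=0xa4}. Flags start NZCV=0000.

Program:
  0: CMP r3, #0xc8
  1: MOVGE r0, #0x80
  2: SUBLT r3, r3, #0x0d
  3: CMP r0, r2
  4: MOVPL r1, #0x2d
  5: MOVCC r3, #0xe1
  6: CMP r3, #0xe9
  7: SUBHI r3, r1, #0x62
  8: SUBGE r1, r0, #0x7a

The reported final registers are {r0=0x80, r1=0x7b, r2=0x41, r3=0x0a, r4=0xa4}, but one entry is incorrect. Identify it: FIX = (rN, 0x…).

FIX = (r1, 0x06)

0: ✓ CMP  NZCV=0000
1: ✓ MOVGE  r0←0x80
2: · SUBLT
3: ✓ CMP  NZCV=0011
4: ✓ MOVPL  r1←0x2d
5: · MOVCC
6: ✓ CMP  NZCV=0000
7: · SUBHI
8: ✓ SUBGE  r1←0x06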